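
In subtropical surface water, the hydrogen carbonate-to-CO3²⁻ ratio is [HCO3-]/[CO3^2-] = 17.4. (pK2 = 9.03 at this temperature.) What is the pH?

pH = 7.79

From K2 = [H⁺][CO3^2-]/[HCO3-]:  pH = pK2 − log₁₀([HCO3-]/[CO3^2-])
log₁₀(17.4) = +1.241
pH = 9.03 − (+1.241) = 7.79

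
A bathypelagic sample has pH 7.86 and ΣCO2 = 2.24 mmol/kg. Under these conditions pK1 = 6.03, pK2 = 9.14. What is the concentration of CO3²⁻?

α₂ = 1 / (1 + [H⁺]/K2 + [H⁺]²/(K1K2)) = 1 / (1 + 10^+1.28 + 10^-0.55)
   = 1 / (1 + 19.055 + 0.28184) = 1/20.336 = 0.04917
[CO3²⁻] = α₂ × DIC = 0.04917 × 2.24 = 0.110 mmol/kg

[CO3²⁻] = 0.110 mmol/kg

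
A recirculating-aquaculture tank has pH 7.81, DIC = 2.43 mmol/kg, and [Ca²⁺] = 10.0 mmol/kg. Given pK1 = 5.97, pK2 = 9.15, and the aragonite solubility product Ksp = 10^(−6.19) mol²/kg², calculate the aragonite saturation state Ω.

α₂ = 1 / (1 + [H⁺]/K2 + [H⁺]²/(K1K2)) = 1 / (1 + 10^+1.34 + 10^-0.50)
   = 1 / (1 + 21.878 + 0.31623) = 1/23.194 = 0.04311
[CO3²⁻] = α₂ × DIC = 0.04311 × 2.43 = 0.1048 mmol/kg
Ksp = 10^(−6.19) = 6.457×10^-7
Ω = [Ca²⁺][CO3²⁻]/Ksp = (10.0×10^-3)(1.048×10^-4) / 6.457×10^-7 = 1.62

Ω = 1.62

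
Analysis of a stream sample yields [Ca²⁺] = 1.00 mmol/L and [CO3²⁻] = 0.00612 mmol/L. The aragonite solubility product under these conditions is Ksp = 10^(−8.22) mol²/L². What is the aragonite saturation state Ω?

Ω = 1.02

Ksp = 10^(−8.22) = 6.026×10^-9
Ω = [Ca²⁺][CO3²⁻]/Ksp = (1.00×10^-3)(0.00612×10^-3) / 6.026×10^-9 = 1.02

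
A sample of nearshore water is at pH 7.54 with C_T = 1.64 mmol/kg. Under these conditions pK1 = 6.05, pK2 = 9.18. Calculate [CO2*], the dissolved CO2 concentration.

α₀ = 1 / (1 + K1/[H⁺] + K1K2/[H⁺]²) = 1 / (1 + 10^+1.49 + 10^-0.15)
   = 1 / (1 + 30.903 + 0.70795) = 1/32.611 = 0.03066
[CO2*] = α₀ × DIC = 0.03066 × 1.64 = 0.0503 mmol/kg

[CO2*] = 0.0503 mmol/kg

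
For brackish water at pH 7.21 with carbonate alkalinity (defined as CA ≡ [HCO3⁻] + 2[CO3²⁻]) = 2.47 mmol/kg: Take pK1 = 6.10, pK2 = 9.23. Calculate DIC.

CA = [HCO3⁻] + 2[CO3²⁻] = (α₁ + 2α₂)·DIC
At pH 7.21: [H⁺]/K1 = 10^-1.11 = 0.077625, K2/[H⁺] = 10^-2.02 = 0.0095499
α₁ = 1/(1 + 0.077625 + 0.0095499) = 1/1.0872 = 0.9198; α₂ = α₁·K2/[H⁺] = 0.008784
α₁ + 2α₂ = 0.9374
DIC = CA / (α₁ + 2α₂) = 2.47 / 0.9374 = 2.63 mmol/kg

DIC = 2.63 mmol/kg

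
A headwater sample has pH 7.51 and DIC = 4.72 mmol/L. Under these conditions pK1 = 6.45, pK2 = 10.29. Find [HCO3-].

[HCO3⁻] = 4.34 mmol/L

α₁ = 1 / (1 + [H⁺]/K1 + K2/[H⁺]) = 1 / (1 + 10^-1.06 + 10^-2.78)
   = 1 / (1 + 0.087096 + 0.0016596) = 1/1.0888 = 0.9185
[HCO3⁻] = α₁ × DIC = 0.9185 × 4.72 = 4.34 mmol/L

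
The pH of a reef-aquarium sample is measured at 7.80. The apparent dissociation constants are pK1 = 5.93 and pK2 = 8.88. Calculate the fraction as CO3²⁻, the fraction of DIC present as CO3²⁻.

α₂ = 1 / (1 + [H⁺]/K2 + [H⁺]²/(K1K2)) = 1 / (1 + 10^+1.08 + 10^-0.79)
   = 1 / (1 + 12.023 + 0.16218) = 1/13.185 = 0.07584

α₂ = 0.0758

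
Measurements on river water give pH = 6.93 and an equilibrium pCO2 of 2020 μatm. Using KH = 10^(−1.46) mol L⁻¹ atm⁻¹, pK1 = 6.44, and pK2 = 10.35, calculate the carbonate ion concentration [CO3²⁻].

[CO2*] = KH · pCO2 = 10^(−1.46) × 2020×10^-6 = 7.004×10^-5 mol/L
α₀ = 1/(1 + K1/[H⁺] + K1K2/[H⁺]²) = 1/(1 + 10^+0.49 + 10^-2.93) = 0.2444
DIC = [CO2*]/α₀ = 7.004×10^-5 / 0.2444 = 0.2866 mmol/L
[CO3²⁻] = α₂·DIC; α₂ = 0.0002872, so [CO3²⁻] = 0.0002872 × 0.2866 = 8.23×10^-5 mmol/L = 0.0823 μmol/L

[CO3²⁻] = 0.0823 μmol/L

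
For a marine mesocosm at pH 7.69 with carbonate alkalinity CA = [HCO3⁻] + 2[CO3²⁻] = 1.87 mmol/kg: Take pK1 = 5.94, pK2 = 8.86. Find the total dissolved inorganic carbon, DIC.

DIC = 1.79 mmol/kg

CA = [HCO3⁻] + 2[CO3²⁻] = (α₁ + 2α₂)·DIC
At pH 7.69: [H⁺]/K1 = 10^-1.75 = 0.017783, K2/[H⁺] = 10^-1.17 = 0.067608
α₁ = 1/(1 + 0.017783 + 0.067608) = 1/1.0854 = 0.9213; α₂ = α₁·K2/[H⁺] = 0.06229
α₁ + 2α₂ = 1.0459
DIC = CA / (α₁ + 2α₂) = 1.87 / 1.0459 = 1.79 mmol/kg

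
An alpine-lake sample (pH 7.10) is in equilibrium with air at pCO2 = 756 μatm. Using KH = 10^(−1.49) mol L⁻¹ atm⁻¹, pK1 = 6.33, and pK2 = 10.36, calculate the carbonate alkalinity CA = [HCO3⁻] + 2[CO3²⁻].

CA = 0.144 mmol/L

[CO2*] = KH · pCO2 = 10^(−1.49) × 756×10^-6 = 2.446×10^-5 mol/L
α₀ = 1/(1 + K1/[H⁺] + K1K2/[H⁺]²) = 1/(1 + 10^+0.77 + 10^-2.49) = 0.1451
DIC = [CO2*]/α₀ = 2.446×10^-5 / 0.1451 = 0.1686 mmol/L
CA = (α₁ + 2α₂)·DIC = (0.8544 + 2×0.0004695) × 0.1686 = 0.144 mmol/L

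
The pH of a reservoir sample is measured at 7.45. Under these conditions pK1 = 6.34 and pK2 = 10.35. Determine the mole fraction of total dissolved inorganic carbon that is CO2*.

α₀ = 1 / (1 + K1/[H⁺] + K1K2/[H⁺]²) = 1 / (1 + 10^+1.11 + 10^-1.79)
   = 1 / (1 + 12.882 + 0.016218) = 1/13.899 = 0.07195

α₀ = 0.0719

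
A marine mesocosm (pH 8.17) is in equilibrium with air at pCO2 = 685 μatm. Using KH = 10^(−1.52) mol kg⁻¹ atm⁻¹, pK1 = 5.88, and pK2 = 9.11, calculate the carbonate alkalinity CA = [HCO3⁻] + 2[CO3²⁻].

[CO2*] = KH · pCO2 = 10^(−1.52) × 685×10^-6 = 2.069×10^-5 mol/kg
α₀ = 1/(1 + K1/[H⁺] + K1K2/[H⁺]²) = 1/(1 + 10^+2.29 + 10^+1.35) = 0.004579
DIC = [CO2*]/α₀ = 2.069×10^-5 / 0.004579 = 4.517 mmol/kg
CA = (α₁ + 2α₂)·DIC = (0.8929 + 2×0.1025) × 4.517 = 4.96 mmol/kg

CA = 4.96 mmol/kg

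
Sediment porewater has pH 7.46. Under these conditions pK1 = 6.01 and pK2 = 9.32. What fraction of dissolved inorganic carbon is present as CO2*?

α₀ = 1 / (1 + K1/[H⁺] + K1K2/[H⁺]²) = 1 / (1 + 10^+1.45 + 10^-0.41)
   = 1 / (1 + 28.184 + 0.38905) = 1/29.573 = 0.03381

α₀ = 0.0338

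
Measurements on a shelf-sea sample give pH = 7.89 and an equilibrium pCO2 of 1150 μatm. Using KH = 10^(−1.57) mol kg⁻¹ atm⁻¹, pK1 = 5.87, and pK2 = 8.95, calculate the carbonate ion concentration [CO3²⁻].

[CO2*] = KH · pCO2 = 10^(−1.57) × 1150×10^-6 = 3.095×10^-5 mol/kg
α₀ = 1/(1 + K1/[H⁺] + K1K2/[H⁺]²) = 1/(1 + 10^+2.02 + 10^+0.96) = 0.008708
DIC = [CO2*]/α₀ = 3.095×10^-5 / 0.008708 = 3.554 mmol/kg
[CO3²⁻] = α₂·DIC; α₂ = 0.07942, so [CO3²⁻] = 0.07942 × 3.554 = 0.282 mmol/kg

[CO3²⁻] = 0.282 mmol/kg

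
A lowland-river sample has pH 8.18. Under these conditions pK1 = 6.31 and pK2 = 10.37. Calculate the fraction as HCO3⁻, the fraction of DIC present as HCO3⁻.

α₁ = 0.980

α₁ = 1 / (1 + [H⁺]/K1 + K2/[H⁺]) = 1 / (1 + 10^-1.87 + 10^-2.19)
   = 1 / (1 + 0.013490 + 0.0064565) = 1/1.0199 = 0.9804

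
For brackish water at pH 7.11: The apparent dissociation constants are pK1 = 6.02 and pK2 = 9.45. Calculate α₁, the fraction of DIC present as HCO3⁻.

α₁ = 1 / (1 + [H⁺]/K1 + K2/[H⁺]) = 1 / (1 + 10^-1.09 + 10^-2.34)
   = 1 / (1 + 0.081283 + 0.0045709) = 1/1.0859 = 0.9209

α₁ = 0.921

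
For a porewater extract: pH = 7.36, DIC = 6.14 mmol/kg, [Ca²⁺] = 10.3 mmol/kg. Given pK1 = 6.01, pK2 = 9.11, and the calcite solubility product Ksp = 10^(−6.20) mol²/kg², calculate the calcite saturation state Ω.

α₂ = 1 / (1 + [H⁺]/K2 + [H⁺]²/(K1K2)) = 1 / (1 + 10^+1.75 + 10^+0.40)
   = 1 / (1 + 56.234 + 2.5119) = 1/59.746 = 0.01674
[CO3²⁻] = α₂ × DIC = 0.01674 × 6.14 = 0.1028 mmol/kg
Ksp = 10^(−6.20) = 6.310×10^-7
Ω = [Ca²⁺][CO3²⁻]/Ksp = (10.3×10^-3)(1.028×10^-4) / 6.310×10^-7 = 1.68

Ω = 1.68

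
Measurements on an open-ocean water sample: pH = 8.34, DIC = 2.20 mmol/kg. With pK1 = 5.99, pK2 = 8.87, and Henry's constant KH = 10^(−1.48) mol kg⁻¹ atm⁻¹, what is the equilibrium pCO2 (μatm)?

α₀ = 1 / (1 + K1/[H⁺] + K1K2/[H⁺]²) = 1 / (1 + 10^+2.35 + 10^+1.82)
   = 1 / (1 + 223.87 + 66.069) = 1/290.94 = 0.003437
[CO2*] = α₀ × DIC = 0.003437 × 2.20 = 0.007562 mmol/kg = 7.562 μmol/kg
pCO2 = [CO2*]/KH = 7.562×10^-6 / 3.311×10^-2 = 228 μatm

pCO2 = 228 μatm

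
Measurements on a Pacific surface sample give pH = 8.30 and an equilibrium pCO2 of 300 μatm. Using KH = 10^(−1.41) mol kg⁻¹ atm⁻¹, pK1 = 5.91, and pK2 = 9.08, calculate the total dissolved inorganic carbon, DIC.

[CO2*] = KH · pCO2 = 10^(−1.41) × 300×10^-6 = 1.167×10^-5 mol/kg
α₀ = 1/(1 + K1/[H⁺] + K1K2/[H⁺]²) = 1/(1 + 10^+2.39 + 10^+1.61) = 0.003482
DIC = [CO2*]/α₀ = 1.167×10^-5 / 0.003482 = 3.35 mmol/kg

DIC = 3.35 mmol/kg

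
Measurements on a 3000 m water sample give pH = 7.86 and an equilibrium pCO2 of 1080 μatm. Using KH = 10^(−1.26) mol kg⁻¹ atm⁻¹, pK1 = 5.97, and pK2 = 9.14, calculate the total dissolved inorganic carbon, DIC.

DIC = 4.91 mmol/kg

[CO2*] = KH · pCO2 = 10^(−1.26) × 1080×10^-6 = 5.935×10^-5 mol/kg
α₀ = 1/(1 + K1/[H⁺] + K1K2/[H⁺]²) = 1/(1 + 10^+1.89 + 10^+0.61) = 0.01209
DIC = [CO2*]/α₀ = 5.935×10^-5 / 0.01209 = 4.91 mmol/kg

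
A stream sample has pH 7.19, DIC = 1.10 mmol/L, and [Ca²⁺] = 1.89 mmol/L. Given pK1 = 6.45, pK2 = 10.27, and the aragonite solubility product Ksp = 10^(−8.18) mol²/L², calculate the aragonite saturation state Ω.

α₂ = 1 / (1 + [H⁺]/K2 + [H⁺]²/(K1K2)) = 1 / (1 + 10^+3.08 + 10^+2.34)
   = 1 / (1 + 1202.3 + 218.78) = 1/1422.0 = 0.0007032
[CO3²⁻] = α₂ × DIC = 0.0007032 × 1.10 = 0.0007735 mmol/L = 0.7735 μmol/L
Ksp = 10^(−8.18) = 6.607×10^-9
Ω = [Ca²⁺][CO3²⁻]/Ksp = (1.89×10^-3)(7.735×10^-7) / 6.607×10^-9 = 0.221

Ω = 0.221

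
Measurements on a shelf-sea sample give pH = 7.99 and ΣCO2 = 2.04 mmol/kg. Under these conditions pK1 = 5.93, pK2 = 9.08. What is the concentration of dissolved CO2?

α₀ = 1 / (1 + K1/[H⁺] + K1K2/[H⁺]²) = 1 / (1 + 10^+2.06 + 10^+0.97)
   = 1 / (1 + 114.82 + 9.3325) = 1/125.15 = 0.007991
[CO2*] = α₀ × DIC = 0.007991 × 2.04 = 0.0163 mmol/kg = 16.3 μmol/kg

[CO2*] = 16.3 μmol/kg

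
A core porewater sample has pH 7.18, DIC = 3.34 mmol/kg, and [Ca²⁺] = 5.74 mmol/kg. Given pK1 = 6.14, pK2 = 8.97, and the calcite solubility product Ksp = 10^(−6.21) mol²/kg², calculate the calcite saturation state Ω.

Ω = 0.455

α₂ = 1 / (1 + [H⁺]/K2 + [H⁺]²/(K1K2)) = 1 / (1 + 10^+1.79 + 10^+0.75)
   = 1 / (1 + 61.660 + 5.6234) = 1/68.283 = 0.01464
[CO3²⁻] = α₂ × DIC = 0.01464 × 3.34 = 0.04891 mmol/kg
Ksp = 10^(−6.21) = 6.166×10^-7
Ω = [Ca²⁺][CO3²⁻]/Ksp = (5.74×10^-3)(4.891×10^-5) / 6.166×10^-7 = 0.455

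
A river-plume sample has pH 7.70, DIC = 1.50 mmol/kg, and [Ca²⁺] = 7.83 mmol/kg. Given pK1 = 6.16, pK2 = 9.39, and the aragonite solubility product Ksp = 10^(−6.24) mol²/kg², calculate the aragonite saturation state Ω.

α₂ = 1 / (1 + [H⁺]/K2 + [H⁺]²/(K1K2)) = 1 / (1 + 10^+1.69 + 10^+0.15)
   = 1 / (1 + 48.978 + 1.4125) = 1/51.390 = 0.01946
[CO3²⁻] = α₂ × DIC = 0.01946 × 1.50 = 0.02919 mmol/kg
Ksp = 10^(−6.24) = 5.754×10^-7
Ω = [Ca²⁺][CO3²⁻]/Ksp = (7.83×10^-3)(2.919×10^-5) / 5.754×10^-7 = 0.397

Ω = 0.397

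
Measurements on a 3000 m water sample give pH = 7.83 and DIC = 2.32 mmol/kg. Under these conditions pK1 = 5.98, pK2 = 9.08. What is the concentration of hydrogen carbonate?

[HCO3⁻] = 2.17 mmol/kg

α₁ = 1 / (1 + [H⁺]/K1 + K2/[H⁺]) = 1 / (1 + 10^-1.85 + 10^-1.25)
   = 1 / (1 + 0.014125 + 0.056234) = 1/1.0704 = 0.9343
[HCO3⁻] = α₁ × DIC = 0.9343 × 2.32 = 2.17 mmol/kg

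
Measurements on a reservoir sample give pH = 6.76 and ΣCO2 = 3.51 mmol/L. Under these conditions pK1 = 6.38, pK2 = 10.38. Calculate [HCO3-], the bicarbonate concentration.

α₁ = 1 / (1 + [H⁺]/K1 + K2/[H⁺]) = 1 / (1 + 10^-0.38 + 10^-3.62)
   = 1 / (1 + 0.41687 + 0.00023988) = 1/1.4171 = 0.7057
[HCO3⁻] = α₁ × DIC = 0.7057 × 3.51 = 2.48 mmol/L

[HCO3⁻] = 2.48 mmol/L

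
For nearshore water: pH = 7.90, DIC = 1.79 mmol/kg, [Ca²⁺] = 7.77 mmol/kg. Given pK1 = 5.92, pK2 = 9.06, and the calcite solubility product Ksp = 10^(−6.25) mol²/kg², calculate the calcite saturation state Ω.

α₂ = 1 / (1 + [H⁺]/K2 + [H⁺]²/(K1K2)) = 1 / (1 + 10^+1.16 + 10^-0.82)
   = 1 / (1 + 14.454 + 0.15136) = 1/15.606 = 0.06408
[CO3²⁻] = α₂ × DIC = 0.06408 × 1.79 = 0.1147 mmol/kg
Ksp = 10^(−6.25) = 5.623×10^-7
Ω = [Ca²⁺][CO3²⁻]/Ksp = (7.77×10^-3)(1.147×10^-4) / 5.623×10^-7 = 1.58

Ω = 1.58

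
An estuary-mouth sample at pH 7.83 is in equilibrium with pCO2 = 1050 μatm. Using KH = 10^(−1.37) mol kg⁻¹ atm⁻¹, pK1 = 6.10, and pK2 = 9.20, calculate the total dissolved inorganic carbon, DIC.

[CO2*] = KH · pCO2 = 10^(−1.37) × 1050×10^-6 = 4.479×10^-5 mol/kg
α₀ = 1/(1 + K1/[H⁺] + K1K2/[H⁺]²) = 1/(1 + 10^+1.73 + 10^+0.36) = 0.01755
DIC = [CO2*]/α₀ = 4.479×10^-5 / 0.01755 = 2.55 mmol/kg

DIC = 2.55 mmol/kg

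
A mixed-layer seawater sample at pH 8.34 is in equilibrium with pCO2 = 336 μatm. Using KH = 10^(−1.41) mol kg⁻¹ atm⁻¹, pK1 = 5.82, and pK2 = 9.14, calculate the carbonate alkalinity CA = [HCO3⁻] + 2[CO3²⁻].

[CO2*] = KH · pCO2 = 10^(−1.41) × 336×10^-6 = 1.307×10^-5 mol/kg
α₀ = 1/(1 + K1/[H⁺] + K1K2/[H⁺]²) = 1/(1 + 10^+2.52 + 10^+1.72) = 0.002600
DIC = [CO2*]/α₀ = 1.307×10^-5 / 0.002600 = 5.028 mmol/kg
CA = (α₁ + 2α₂)·DIC = (0.8609 + 2×0.1365) × 5.028 = 5.70 mmol/kg

CA = 5.70 mmol/kg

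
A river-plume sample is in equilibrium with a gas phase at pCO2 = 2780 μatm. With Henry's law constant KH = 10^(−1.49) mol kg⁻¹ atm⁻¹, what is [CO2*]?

[CO2*] = 90.0 μmol/kg

KH = 10^(−1.49) = 3.236×10^-2 mol kg⁻¹ atm⁻¹
[CO2*] = KH · pCO2 = 3.236×10^-2 × 2780×10^-6 atm = 9.00×10^-5 mol/kg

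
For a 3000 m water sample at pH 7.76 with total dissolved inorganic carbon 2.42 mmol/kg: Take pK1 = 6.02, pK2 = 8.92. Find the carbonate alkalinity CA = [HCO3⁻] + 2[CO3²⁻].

CA = [HCO3⁻] + 2[CO3²⁻] = (α₁ + 2α₂)·DIC
At pH 7.76: [H⁺]/K1 = 10^-1.74 = 0.018197, K2/[H⁺] = 10^-1.16 = 0.069183
α₁ = 1/(1 + 0.018197 + 0.069183) = 1/1.0874 = 0.9196; α₂ = α₁·K2/[H⁺] = 0.06362
α₁ + 2α₂ = 1.0469
CA = 1.0469 × 2.42 = 2.53 mmol/kg

CA = 2.53 mmol/kg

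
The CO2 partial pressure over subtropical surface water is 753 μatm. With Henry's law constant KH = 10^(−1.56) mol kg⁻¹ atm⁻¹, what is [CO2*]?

KH = 10^(−1.56) = 2.754×10^-2 mol kg⁻¹ atm⁻¹
[CO2*] = KH · pCO2 = 2.754×10^-2 × 753×10^-6 atm = 2.07×10^-5 mol/kg

[CO2*] = 20.7 μmol/kg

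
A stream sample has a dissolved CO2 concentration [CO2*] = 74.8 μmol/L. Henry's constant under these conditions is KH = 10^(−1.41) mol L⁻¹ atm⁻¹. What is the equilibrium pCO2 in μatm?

pCO2 = 1920 μatm

KH = 10^(−1.41) = 3.890×10^-2 mol L⁻¹ atm⁻¹
pCO2 = [CO2*]/KH = 74.8×10^-6 / 3.890×10^-2 = 1.92×10^-3 atm = 1920 μatm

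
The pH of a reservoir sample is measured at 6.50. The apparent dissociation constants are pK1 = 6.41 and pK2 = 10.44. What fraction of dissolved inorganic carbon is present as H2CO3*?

α₀ = 0.448

α₀ = 1 / (1 + K1/[H⁺] + K1K2/[H⁺]²) = 1 / (1 + 10^+0.09 + 10^-3.85)
   = 1 / (1 + 1.2303 + 0.00014125) = 1/2.2304 = 0.4483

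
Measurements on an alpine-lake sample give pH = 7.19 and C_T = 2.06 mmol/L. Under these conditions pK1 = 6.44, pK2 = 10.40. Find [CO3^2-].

α₂ = 1 / (1 + [H⁺]/K2 + [H⁺]²/(K1K2)) = 1 / (1 + 10^+3.21 + 10^+2.46)
   = 1 / (1 + 1621.8 + 288.40) = 1/1911.2 = 0.0005232
[CO3²⁻] = α₂ × DIC = 0.0005232 × 2.06 = 0.00108 mmol/L = 1.08 μmol/L

[CO3²⁻] = 1.08 μmol/L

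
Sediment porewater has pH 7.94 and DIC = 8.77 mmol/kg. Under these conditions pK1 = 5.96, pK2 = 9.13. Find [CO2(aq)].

[CO2*] = 0.0854 mmol/kg

α₀ = 1 / (1 + K1/[H⁺] + K1K2/[H⁺]²) = 1 / (1 + 10^+1.98 + 10^+0.79)
   = 1 / (1 + 95.499 + 6.1660) = 1/102.67 = 0.009740
[CO2*] = α₀ × DIC = 0.009740 × 8.77 = 0.0854 mmol/kg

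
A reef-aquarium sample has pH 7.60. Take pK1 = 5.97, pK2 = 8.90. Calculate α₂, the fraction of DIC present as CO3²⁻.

α₂ = 1 / (1 + [H⁺]/K2 + [H⁺]²/(K1K2)) = 1 / (1 + 10^+1.30 + 10^-0.33)
   = 1 / (1 + 19.953 + 0.46774) = 1/21.420 = 0.04668

α₂ = 0.0467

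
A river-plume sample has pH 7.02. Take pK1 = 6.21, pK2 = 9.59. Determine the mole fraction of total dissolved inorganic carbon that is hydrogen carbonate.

α₁ = 0.864

α₁ = 1 / (1 + [H⁺]/K1 + K2/[H⁺]) = 1 / (1 + 10^-0.81 + 10^-2.57)
   = 1 / (1 + 0.15488 + 0.0026915) = 1/1.1576 = 0.8639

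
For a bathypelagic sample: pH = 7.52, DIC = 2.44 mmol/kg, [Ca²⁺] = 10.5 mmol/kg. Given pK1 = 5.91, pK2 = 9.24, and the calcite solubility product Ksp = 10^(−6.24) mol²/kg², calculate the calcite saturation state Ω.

α₂ = 1 / (1 + [H⁺]/K2 + [H⁺]²/(K1K2)) = 1 / (1 + 10^+1.72 + 10^+0.11)
   = 1 / (1 + 52.481 + 1.2882) = 1/54.769 = 0.01826
[CO3²⁻] = α₂ × DIC = 0.01826 × 2.44 = 0.04455 mmol/kg
Ksp = 10^(−6.24) = 5.754×10^-7
Ω = [Ca²⁺][CO3²⁻]/Ksp = (10.5×10^-3)(4.455×10^-5) / 5.754×10^-7 = 0.813

Ω = 0.813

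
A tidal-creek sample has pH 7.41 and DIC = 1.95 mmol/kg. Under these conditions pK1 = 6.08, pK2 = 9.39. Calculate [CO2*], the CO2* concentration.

α₀ = 1 / (1 + K1/[H⁺] + K1K2/[H⁺]²) = 1 / (1 + 10^+1.33 + 10^-0.65)
   = 1 / (1 + 21.380 + 0.22387) = 1/22.603 = 0.04424
[CO2*] = α₀ × DIC = 0.04424 × 1.95 = 0.0863 mmol/kg

[CO2*] = 0.0863 mmol/kg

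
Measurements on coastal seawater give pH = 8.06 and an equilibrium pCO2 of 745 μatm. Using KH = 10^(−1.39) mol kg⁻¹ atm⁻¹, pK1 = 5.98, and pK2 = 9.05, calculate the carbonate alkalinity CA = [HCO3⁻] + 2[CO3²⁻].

[CO2*] = KH · pCO2 = 10^(−1.39) × 745×10^-6 = 3.035×10^-5 mol/kg
α₀ = 1/(1 + K1/[H⁺] + K1K2/[H⁺]²) = 1/(1 + 10^+2.08 + 10^+1.09) = 0.007489
DIC = [CO2*]/α₀ = 3.035×10^-5 / 0.007489 = 4.053 mmol/kg
CA = (α₁ + 2α₂)·DIC = (0.9004 + 2×0.09213) × 4.053 = 4.40 mmol/kg

CA = 4.40 mmol/kg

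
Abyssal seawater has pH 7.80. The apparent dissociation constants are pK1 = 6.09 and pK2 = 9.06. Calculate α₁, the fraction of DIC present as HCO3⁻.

α₁ = 0.931

α₁ = 1 / (1 + [H⁺]/K1 + K2/[H⁺]) = 1 / (1 + 10^-1.71 + 10^-1.26)
   = 1 / (1 + 0.019498 + 0.054954) = 1/1.0745 = 0.9307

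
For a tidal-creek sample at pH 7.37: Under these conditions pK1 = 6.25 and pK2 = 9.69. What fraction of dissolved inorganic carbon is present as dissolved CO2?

α₀ = 1 / (1 + K1/[H⁺] + K1K2/[H⁺]²) = 1 / (1 + 10^+1.12 + 10^-1.20)
   = 1 / (1 + 13.183 + 0.063096) = 1/14.246 = 0.07020

α₀ = 0.0702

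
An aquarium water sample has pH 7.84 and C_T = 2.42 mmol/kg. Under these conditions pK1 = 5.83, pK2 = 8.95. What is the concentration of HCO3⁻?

α₁ = 1 / (1 + [H⁺]/K1 + K2/[H⁺]) = 1 / (1 + 10^-2.01 + 10^-1.11)
   = 1 / (1 + 0.0097724 + 0.077625) = 1/1.0874 = 0.9196
[HCO3⁻] = α₁ × DIC = 0.9196 × 2.42 = 2.23 mmol/kg

[HCO3⁻] = 2.23 mmol/kg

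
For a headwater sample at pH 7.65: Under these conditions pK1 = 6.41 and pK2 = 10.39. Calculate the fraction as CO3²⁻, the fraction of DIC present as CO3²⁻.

α₂ = 0.00172

α₂ = 1 / (1 + [H⁺]/K2 + [H⁺]²/(K1K2)) = 1 / (1 + 10^+2.74 + 10^+1.50)
   = 1 / (1 + 549.54 + 31.623) = 1/582.16 = 0.001718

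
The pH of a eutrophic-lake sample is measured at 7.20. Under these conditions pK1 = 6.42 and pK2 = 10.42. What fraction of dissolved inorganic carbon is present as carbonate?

α₂ = 1 / (1 + [H⁺]/K2 + [H⁺]²/(K1K2)) = 1 / (1 + 10^+3.22 + 10^+2.44)
   = 1 / (1 + 1659.6 + 275.42) = 1/1936.0 = 0.0005165

α₂ = 0.000517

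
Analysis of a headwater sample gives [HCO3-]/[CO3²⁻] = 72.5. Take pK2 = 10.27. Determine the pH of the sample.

pH = 8.41

From K2 = [H⁺][CO3²⁻]/[HCO3-]:  pH = pK2 − log₁₀([HCO3-]/[CO3²⁻])
log₁₀(72.5) = +1.860
pH = 10.27 − (+1.860) = 8.41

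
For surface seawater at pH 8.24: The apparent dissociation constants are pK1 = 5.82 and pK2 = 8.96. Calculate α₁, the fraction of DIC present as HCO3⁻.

α₁ = 0.837

α₁ = 1 / (1 + [H⁺]/K1 + K2/[H⁺]) = 1 / (1 + 10^-2.42 + 10^-0.72)
   = 1 / (1 + 0.0038019 + 0.19055) = 1/1.1943 = 0.8373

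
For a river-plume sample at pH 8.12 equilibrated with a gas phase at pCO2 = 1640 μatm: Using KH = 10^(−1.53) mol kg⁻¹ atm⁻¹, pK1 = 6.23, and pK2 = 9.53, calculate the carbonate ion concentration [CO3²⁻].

[CO3²⁻] = 0.146 mmol/kg

[CO2*] = KH · pCO2 = 10^(−1.53) × 1640×10^-6 = 4.840×10^-5 mol/kg
α₀ = 1/(1 + K1/[H⁺] + K1K2/[H⁺]²) = 1/(1 + 10^+1.89 + 10^+0.48) = 0.01225
DIC = [CO2*]/α₀ = 4.840×10^-5 / 0.01225 = 3.952 mmol/kg
[CO3²⁻] = α₂·DIC; α₂ = 0.03699, so [CO3²⁻] = 0.03699 × 3.952 = 0.146 mmol/kg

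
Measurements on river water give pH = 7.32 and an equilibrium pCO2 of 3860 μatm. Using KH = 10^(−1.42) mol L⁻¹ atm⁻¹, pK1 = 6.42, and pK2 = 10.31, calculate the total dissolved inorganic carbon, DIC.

[CO2*] = KH · pCO2 = 10^(−1.42) × 3860×10^-6 = 1.468×10^-4 mol/L
α₀ = 1/(1 + K1/[H⁺] + K1K2/[H⁺]²) = 1/(1 + 10^+0.90 + 10^-2.09) = 0.1117
DIC = [CO2*]/α₀ = 1.468×10^-4 / 0.1117 = 1.31 mmol/L

DIC = 1.31 mmol/L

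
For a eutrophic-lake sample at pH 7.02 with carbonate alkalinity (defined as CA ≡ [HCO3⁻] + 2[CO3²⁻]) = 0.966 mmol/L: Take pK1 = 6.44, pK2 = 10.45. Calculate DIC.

CA = [HCO3⁻] + 2[CO3²⁻] = (α₁ + 2α₂)·DIC
At pH 7.02: [H⁺]/K1 = 10^-0.58 = 0.26303, K2/[H⁺] = 10^-3.43 = 0.00037154
α₁ = 1/(1 + 0.26303 + 0.00037154) = 1/1.2634 = 0.7915; α₂ = α₁·K2/[H⁺] = 0.0002941
α₁ + 2α₂ = 0.7921
DIC = CA / (α₁ + 2α₂) = 0.966 / 0.7921 = 1.22 mmol/L

DIC = 1.22 mmol/L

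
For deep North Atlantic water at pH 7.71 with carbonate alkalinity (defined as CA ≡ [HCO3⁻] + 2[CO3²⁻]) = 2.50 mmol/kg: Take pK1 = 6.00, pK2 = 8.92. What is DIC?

DIC = 2.41 mmol/kg

CA = [HCO3⁻] + 2[CO3²⁻] = (α₁ + 2α₂)·DIC
At pH 7.71: [H⁺]/K1 = 10^-1.71 = 0.019498, K2/[H⁺] = 10^-1.21 = 0.061660
α₁ = 1/(1 + 0.019498 + 0.061660) = 1/1.0812 = 0.9249; α₂ = α₁·K2/[H⁺] = 0.05703
α₁ + 2α₂ = 1.0390
DIC = CA / (α₁ + 2α₂) = 2.50 / 1.0390 = 2.41 mmol/kg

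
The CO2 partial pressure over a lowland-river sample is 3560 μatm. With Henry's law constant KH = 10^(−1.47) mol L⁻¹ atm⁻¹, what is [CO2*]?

KH = 10^(−1.47) = 3.388×10^-2 mol L⁻¹ atm⁻¹
[CO2*] = KH · pCO2 = 3.388×10^-2 × 3560×10^-6 atm = 1.21×10^-4 mol/L

[CO2*] = 121 μmol/L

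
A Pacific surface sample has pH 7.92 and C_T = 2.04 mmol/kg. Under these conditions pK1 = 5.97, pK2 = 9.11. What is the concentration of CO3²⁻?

α₂ = 1 / (1 + [H⁺]/K2 + [H⁺]²/(K1K2)) = 1 / (1 + 10^+1.19 + 10^-0.76)
   = 1 / (1 + 15.488 + 0.17378) = 1/16.662 = 0.06002
[CO3²⁻] = α₂ × DIC = 0.06002 × 2.04 = 0.122 mmol/kg

[CO3²⁻] = 0.122 mmol/kg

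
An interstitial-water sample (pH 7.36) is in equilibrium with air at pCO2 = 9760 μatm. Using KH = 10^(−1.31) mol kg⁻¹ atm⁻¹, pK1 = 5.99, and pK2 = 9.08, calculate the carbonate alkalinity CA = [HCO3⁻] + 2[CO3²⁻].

[CO2*] = KH · pCO2 = 10^(−1.31) × 9760×10^-6 = 4.780×10^-4 mol/kg
α₀ = 1/(1 + K1/[H⁺] + K1K2/[H⁺]²) = 1/(1 + 10^+1.37 + 10^-0.35) = 0.04018
DIC = [CO2*]/α₀ = 4.780×10^-4 / 0.04018 = 11.90 mmol/kg
CA = (α₁ + 2α₂)·DIC = (0.9419 + 2×0.01795) × 11.90 = 11.6 mmol/kg

CA = 11.6 mmol/kg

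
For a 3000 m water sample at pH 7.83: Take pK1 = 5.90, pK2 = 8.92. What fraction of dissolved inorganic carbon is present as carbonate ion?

α₂ = 1 / (1 + [H⁺]/K2 + [H⁺]²/(K1K2)) = 1 / (1 + 10^+1.09 + 10^-0.84)
   = 1 / (1 + 12.303 + 0.14454) = 1/13.447 = 0.07436

α₂ = 0.0744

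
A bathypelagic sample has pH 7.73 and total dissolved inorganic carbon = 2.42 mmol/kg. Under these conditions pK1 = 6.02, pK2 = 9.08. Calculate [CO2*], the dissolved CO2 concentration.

α₀ = 1 / (1 + K1/[H⁺] + K1K2/[H⁺]²) = 1 / (1 + 10^+1.71 + 10^+0.36)
   = 1 / (1 + 51.286 + 2.2909) = 1/54.577 = 0.01832
[CO2*] = α₀ × DIC = 0.01832 × 2.42 = 0.0443 mmol/kg

[CO2*] = 0.0443 mmol/kg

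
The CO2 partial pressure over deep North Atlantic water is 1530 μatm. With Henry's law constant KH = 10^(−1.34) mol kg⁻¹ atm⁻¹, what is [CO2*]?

KH = 10^(−1.34) = 4.571×10^-2 mol kg⁻¹ atm⁻¹
[CO2*] = KH · pCO2 = 4.571×10^-2 × 1530×10^-6 atm = 6.99×10^-5 mol/kg

[CO2*] = 69.9 μmol/kg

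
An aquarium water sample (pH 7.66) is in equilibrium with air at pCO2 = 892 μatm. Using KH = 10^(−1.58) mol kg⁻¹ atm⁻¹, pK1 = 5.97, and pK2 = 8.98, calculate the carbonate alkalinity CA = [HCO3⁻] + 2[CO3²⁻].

CA = 1.26 mmol/kg

[CO2*] = KH · pCO2 = 10^(−1.58) × 892×10^-6 = 2.346×10^-5 mol/kg
α₀ = 1/(1 + K1/[H⁺] + K1K2/[H⁺]²) = 1/(1 + 10^+1.69 + 10^+0.37) = 0.01911
DIC = [CO2*]/α₀ = 2.346×10^-5 / 0.01911 = 1.228 mmol/kg
CA = (α₁ + 2α₂)·DIC = (0.9361 + 2×0.04480) × 1.228 = 1.26 mmol/kg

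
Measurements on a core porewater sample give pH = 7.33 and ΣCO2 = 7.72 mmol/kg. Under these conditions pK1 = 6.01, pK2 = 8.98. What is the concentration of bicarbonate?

[HCO3⁻] = 7.21 mmol/kg

α₁ = 1 / (1 + [H⁺]/K1 + K2/[H⁺]) = 1 / (1 + 10^-1.32 + 10^-1.65)
   = 1 / (1 + 0.047863 + 0.022387) = 1/1.0703 = 0.9344
[HCO3⁻] = α₁ × DIC = 0.9344 × 7.72 = 7.21 mmol/kg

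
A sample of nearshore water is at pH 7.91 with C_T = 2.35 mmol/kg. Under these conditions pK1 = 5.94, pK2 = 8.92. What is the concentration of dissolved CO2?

α₀ = 1 / (1 + K1/[H⁺] + K1K2/[H⁺]²) = 1 / (1 + 10^+1.97 + 10^+0.96)
   = 1 / (1 + 93.325 + 9.1201) = 1/103.45 = 0.009667
[CO2*] = α₀ × DIC = 0.009667 × 2.35 = 0.0227 mmol/kg

[CO2*] = 0.0227 mmol/kg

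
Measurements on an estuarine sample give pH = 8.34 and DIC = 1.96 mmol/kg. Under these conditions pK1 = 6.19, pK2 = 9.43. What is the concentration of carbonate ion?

[CO3²⁻] = 0.146 mmol/kg

α₂ = 1 / (1 + [H⁺]/K2 + [H⁺]²/(K1K2)) = 1 / (1 + 10^+1.09 + 10^-1.06)
   = 1 / (1 + 12.303 + 0.087096) = 1/13.390 = 0.07468
[CO3²⁻] = α₂ × DIC = 0.07468 × 1.96 = 0.146 mmol/kg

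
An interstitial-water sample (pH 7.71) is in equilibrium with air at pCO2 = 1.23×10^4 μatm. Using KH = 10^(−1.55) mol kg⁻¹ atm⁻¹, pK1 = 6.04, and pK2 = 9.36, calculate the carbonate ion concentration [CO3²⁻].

[CO2*] = KH · pCO2 = 10^(−1.55) × 1.23×10^4×10^-6 = 3.467×10^-4 mol/kg
α₀ = 1/(1 + K1/[H⁺] + K1K2/[H⁺]²) = 1/(1 + 10^+1.67 + 10^+0.02) = 0.02048
DIC = [CO2*]/α₀ = 3.467×10^-4 / 0.02048 = 16.92 mmol/kg
[CO3²⁻] = α₂·DIC; α₂ = 0.02145, so [CO3²⁻] = 0.02145 × 16.92 = 0.363 mmol/kg

[CO3²⁻] = 0.363 mmol/kg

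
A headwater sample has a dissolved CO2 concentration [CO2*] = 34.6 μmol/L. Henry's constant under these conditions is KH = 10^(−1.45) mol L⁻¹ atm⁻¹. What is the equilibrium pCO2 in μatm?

KH = 10^(−1.45) = 3.548×10^-2 mol L⁻¹ atm⁻¹
pCO2 = [CO2*]/KH = 34.6×10^-6 / 3.548×10^-2 = 9.75×10^-4 atm = 975 μatm

pCO2 = 975 μatm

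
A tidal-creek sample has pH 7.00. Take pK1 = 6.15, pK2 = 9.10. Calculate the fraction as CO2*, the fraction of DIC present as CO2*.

α₀ = 0.123

α₀ = 1 / (1 + K1/[H⁺] + K1K2/[H⁺]²) = 1 / (1 + 10^+0.85 + 10^-1.25)
   = 1 / (1 + 7.0795 + 0.056234) = 1/8.1357 = 0.1229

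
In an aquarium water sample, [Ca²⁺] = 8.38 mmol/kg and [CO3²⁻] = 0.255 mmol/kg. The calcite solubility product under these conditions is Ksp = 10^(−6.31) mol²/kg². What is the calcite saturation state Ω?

Ω = 4.36

Ksp = 10^(−6.31) = 4.898×10^-7
Ω = [Ca²⁺][CO3²⁻]/Ksp = (8.38×10^-3)(0.255×10^-3) / 4.898×10^-7 = 4.36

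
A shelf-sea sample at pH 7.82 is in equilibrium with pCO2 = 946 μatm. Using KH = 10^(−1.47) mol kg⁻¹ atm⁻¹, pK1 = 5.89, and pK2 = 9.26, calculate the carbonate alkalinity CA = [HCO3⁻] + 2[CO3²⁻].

CA = 2.93 mmol/kg

[CO2*] = KH · pCO2 = 10^(−1.47) × 946×10^-6 = 3.205×10^-5 mol/kg
α₀ = 1/(1 + K1/[H⁺] + K1K2/[H⁺]²) = 1/(1 + 10^+1.93 + 10^+0.49) = 0.01121
DIC = [CO2*]/α₀ = 3.205×10^-5 / 0.01121 = 2.859 mmol/kg
CA = (α₁ + 2α₂)·DIC = (0.9541 + 2×0.03464) × 2.859 = 2.93 mmol/kg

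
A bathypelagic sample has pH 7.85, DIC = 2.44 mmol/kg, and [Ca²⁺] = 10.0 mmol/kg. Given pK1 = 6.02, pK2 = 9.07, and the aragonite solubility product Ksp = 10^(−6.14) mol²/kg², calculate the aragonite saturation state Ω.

Ω = 1.89

α₂ = 1 / (1 + [H⁺]/K2 + [H⁺]²/(K1K2)) = 1 / (1 + 10^+1.22 + 10^-0.61)
   = 1 / (1 + 16.596 + 0.24547) = 1/17.841 = 0.05605
[CO3²⁻] = α₂ × DIC = 0.05605 × 2.44 = 0.1368 mmol/kg
Ksp = 10^(−6.14) = 7.244×10^-7
Ω = [Ca²⁺][CO3²⁻]/Ksp = (10.0×10^-3)(1.368×10^-4) / 7.244×10^-7 = 1.89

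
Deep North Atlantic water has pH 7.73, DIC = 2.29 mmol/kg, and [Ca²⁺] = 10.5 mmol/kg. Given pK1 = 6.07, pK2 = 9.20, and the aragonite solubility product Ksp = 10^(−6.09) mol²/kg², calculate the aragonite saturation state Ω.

α₂ = 1 / (1 + [H⁺]/K2 + [H⁺]²/(K1K2)) = 1 / (1 + 10^+1.47 + 10^-0.19)
   = 1 / (1 + 29.512 + 0.64565) = 1/31.158 = 0.03209
[CO3²⁻] = α₂ × DIC = 0.03209 × 2.29 = 0.07350 mmol/kg
Ksp = 10^(−6.09) = 8.128×10^-7
Ω = [Ca²⁺][CO3²⁻]/Ksp = (10.5×10^-3)(7.350×10^-5) / 8.128×10^-7 = 0.949

Ω = 0.949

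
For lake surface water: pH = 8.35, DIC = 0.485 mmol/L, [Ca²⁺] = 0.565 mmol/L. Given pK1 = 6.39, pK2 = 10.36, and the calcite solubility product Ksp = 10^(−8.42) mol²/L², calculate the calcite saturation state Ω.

Ω = 0.690

α₂ = 1 / (1 + [H⁺]/K2 + [H⁺]²/(K1K2)) = 1 / (1 + 10^+2.01 + 10^+0.05)
   = 1 / (1 + 102.33 + 1.1220) = 1/104.45 = 0.009574
[CO3²⁻] = α₂ × DIC = 0.009574 × 0.485 = 0.004643 mmol/L = 4.643 μmol/L
Ksp = 10^(−8.42) = 3.802×10^-9
Ω = [Ca²⁺][CO3²⁻]/Ksp = (0.565×10^-3)(4.643×10^-6) / 3.802×10^-9 = 0.690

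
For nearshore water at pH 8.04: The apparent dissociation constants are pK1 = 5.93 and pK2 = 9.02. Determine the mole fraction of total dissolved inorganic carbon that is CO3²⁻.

α₂ = 1 / (1 + [H⁺]/K2 + [H⁺]²/(K1K2)) = 1 / (1 + 10^+0.98 + 10^-1.13)
   = 1 / (1 + 9.5499 + 0.074131) = 1/10.624 = 0.09413

α₂ = 0.0941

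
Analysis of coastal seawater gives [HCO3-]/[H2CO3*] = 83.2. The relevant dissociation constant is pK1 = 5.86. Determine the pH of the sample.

From K1 = [H⁺][HCO3-]/[H2CO3*]:  pH = pK1 + log₁₀([HCO3-]/[H2CO3*])
log₁₀(83.2) = +1.920
pH = 5.86 + (+1.920) = 7.78

pH = 7.78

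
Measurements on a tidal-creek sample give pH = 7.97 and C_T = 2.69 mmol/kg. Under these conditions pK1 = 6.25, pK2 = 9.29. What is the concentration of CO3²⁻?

[CO3²⁻] = 0.121 mmol/kg

α₂ = 1 / (1 + [H⁺]/K2 + [H⁺]²/(K1K2)) = 1 / (1 + 10^+1.32 + 10^-0.40)
   = 1 / (1 + 20.893 + 0.39811) = 1/22.291 = 0.04486
[CO3²⁻] = α₂ × DIC = 0.04486 × 2.69 = 0.121 mmol/kg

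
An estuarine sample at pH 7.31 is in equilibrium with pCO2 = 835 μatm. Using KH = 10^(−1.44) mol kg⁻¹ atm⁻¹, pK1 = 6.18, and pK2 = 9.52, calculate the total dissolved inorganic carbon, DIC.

DIC = 0.442 mmol/kg

[CO2*] = KH · pCO2 = 10^(−1.44) × 835×10^-6 = 3.032×10^-5 mol/kg
α₀ = 1/(1 + K1/[H⁺] + K1K2/[H⁺]²) = 1/(1 + 10^+1.13 + 10^-1.08) = 0.06862
DIC = [CO2*]/α₀ = 3.032×10^-5 / 0.06862 = 0.442 mmol/kg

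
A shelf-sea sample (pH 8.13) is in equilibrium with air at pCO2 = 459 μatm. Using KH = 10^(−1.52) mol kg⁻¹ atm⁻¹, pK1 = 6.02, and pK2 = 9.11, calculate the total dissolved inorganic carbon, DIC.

[CO2*] = KH · pCO2 = 10^(−1.52) × 459×10^-6 = 1.386×10^-5 mol/kg
α₀ = 1/(1 + K1/[H⁺] + K1K2/[H⁺]²) = 1/(1 + 10^+2.11 + 10^+1.13) = 0.006978
DIC = [CO2*]/α₀ = 1.386×10^-5 / 0.006978 = 1.99 mmol/kg

DIC = 1.99 mmol/kg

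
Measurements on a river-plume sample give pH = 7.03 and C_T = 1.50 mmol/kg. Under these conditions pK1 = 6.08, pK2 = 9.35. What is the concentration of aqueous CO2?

α₀ = 1 / (1 + K1/[H⁺] + K1K2/[H⁺]²) = 1 / (1 + 10^+0.95 + 10^-1.37)
   = 1 / (1 + 8.9125 + 0.042658) = 1/9.9552 = 0.1005
[CO2*] = α₀ × DIC = 0.1005 × 1.50 = 0.151 mmol/kg

[CO2*] = 0.151 mmol/kg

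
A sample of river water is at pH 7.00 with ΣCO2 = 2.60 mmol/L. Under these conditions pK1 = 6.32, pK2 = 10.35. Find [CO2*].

[CO2*] = 0.449 mmol/L

α₀ = 1 / (1 + K1/[H⁺] + K1K2/[H⁺]²) = 1 / (1 + 10^+0.68 + 10^-2.67)
   = 1 / (1 + 4.7863 + 0.0021380) = 1/5.7884 = 0.1728
[CO2*] = α₀ × DIC = 0.1728 × 2.60 = 0.449 mmol/L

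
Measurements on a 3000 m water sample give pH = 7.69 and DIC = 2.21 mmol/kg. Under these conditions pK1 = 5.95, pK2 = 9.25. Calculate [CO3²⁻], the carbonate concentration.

[CO3²⁻] = 0.0582 mmol/kg

α₂ = 1 / (1 + [H⁺]/K2 + [H⁺]²/(K1K2)) = 1 / (1 + 10^+1.56 + 10^-0.18)
   = 1 / (1 + 36.308 + 0.66069) = 1/37.968 = 0.02634
[CO3²⁻] = α₂ × DIC = 0.02634 × 2.21 = 0.0582 mmol/kg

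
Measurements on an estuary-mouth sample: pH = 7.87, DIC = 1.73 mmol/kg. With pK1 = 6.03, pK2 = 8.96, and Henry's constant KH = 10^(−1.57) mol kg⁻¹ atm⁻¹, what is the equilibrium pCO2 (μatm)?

pCO2 = 848 μatm

α₀ = 1 / (1 + K1/[H⁺] + K1K2/[H⁺]²) = 1 / (1 + 10^+1.84 + 10^+0.75)
   = 1 / (1 + 69.183 + 5.6234) = 1/75.807 = 0.01319
[CO2*] = α₀ × DIC = 0.01319 × 1.73 = 0.02282 mmol/kg
pCO2 = [CO2*]/KH = 2.282×10^-5 / 2.692×10^-2 = 848 μatm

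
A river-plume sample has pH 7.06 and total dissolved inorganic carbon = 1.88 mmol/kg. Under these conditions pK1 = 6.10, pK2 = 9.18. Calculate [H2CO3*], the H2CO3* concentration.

[CO2*] = 0.185 mmol/kg

α₀ = 1 / (1 + K1/[H⁺] + K1K2/[H⁺]²) = 1 / (1 + 10^+0.96 + 10^-1.16)
   = 1 / (1 + 9.1201 + 0.069183) = 1/10.189 = 0.09814
[CO2*] = α₀ × DIC = 0.09814 × 1.88 = 0.185 mmol/kg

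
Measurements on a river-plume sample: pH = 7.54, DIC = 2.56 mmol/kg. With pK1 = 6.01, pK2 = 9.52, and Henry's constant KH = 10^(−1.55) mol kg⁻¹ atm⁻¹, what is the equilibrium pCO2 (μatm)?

α₀ = 1 / (1 + K1/[H⁺] + K1K2/[H⁺]²) = 1 / (1 + 10^+1.53 + 10^-0.45)
   = 1 / (1 + 33.884 + 0.35481) = 1/35.239 = 0.02838
[CO2*] = α₀ × DIC = 0.02838 × 2.56 = 0.07265 mmol/kg
pCO2 = [CO2*]/KH = 7.265×10^-5 / 2.818×10^-2 = 2580 μatm

pCO2 = 2580 μatm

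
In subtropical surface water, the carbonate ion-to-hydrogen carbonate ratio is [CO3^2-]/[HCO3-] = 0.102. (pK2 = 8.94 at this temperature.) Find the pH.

pH = 7.95

From K2 = [H⁺][CO3^2-]/[HCO3-]:  pH = pK2 + log₁₀([CO3^2-]/[HCO3-])
log₁₀(0.102) = -0.991
pH = 8.94 + (-0.991) = 7.95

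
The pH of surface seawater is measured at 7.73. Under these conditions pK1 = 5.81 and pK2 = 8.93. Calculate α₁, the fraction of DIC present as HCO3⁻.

α₁ = 1 / (1 + [H⁺]/K1 + K2/[H⁺]) = 1 / (1 + 10^-1.92 + 10^-1.20)
   = 1 / (1 + 0.012023 + 0.063096) = 1/1.0751 = 0.9301

α₁ = 0.930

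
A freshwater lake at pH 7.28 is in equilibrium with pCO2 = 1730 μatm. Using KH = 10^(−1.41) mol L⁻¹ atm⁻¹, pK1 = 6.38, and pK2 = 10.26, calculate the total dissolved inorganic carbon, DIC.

DIC = 0.602 mmol/L

[CO2*] = KH · pCO2 = 10^(−1.41) × 1730×10^-6 = 6.730×10^-5 mol/L
α₀ = 1/(1 + K1/[H⁺] + K1K2/[H⁺]²) = 1/(1 + 10^+0.90 + 10^-2.08) = 0.1117
DIC = [CO2*]/α₀ = 6.730×10^-5 / 0.1117 = 0.602 mmol/L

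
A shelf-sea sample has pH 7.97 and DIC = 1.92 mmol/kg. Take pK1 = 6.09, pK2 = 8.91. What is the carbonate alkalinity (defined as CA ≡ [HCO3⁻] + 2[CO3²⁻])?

CA = 2.09 mmol/kg

CA = [HCO3⁻] + 2[CO3²⁻] = (α₁ + 2α₂)·DIC
At pH 7.97: [H⁺]/K1 = 10^-1.88 = 0.013183, K2/[H⁺] = 10^-0.94 = 0.11482
α₁ = 1/(1 + 0.013183 + 0.11482) = 1/1.1280 = 0.8865; α₂ = α₁·K2/[H⁺] = 0.1018
α₁ + 2α₂ = 1.0901
CA = 1.0901 × 1.92 = 2.09 mmol/kg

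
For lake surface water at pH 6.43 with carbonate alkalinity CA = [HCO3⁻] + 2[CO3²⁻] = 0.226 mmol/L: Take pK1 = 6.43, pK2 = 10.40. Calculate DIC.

DIC = 0.452 mmol/L

CA = [HCO3⁻] + 2[CO3²⁻] = (α₁ + 2α₂)·DIC
At pH 6.43: [H⁺]/K1 = 10^0.00 = 1.0000, K2/[H⁺] = 10^-3.97 = 0.00010715
α₁ = 1/(1 + 1.0000 + 0.00010715) = 1/2.0001 = 0.5000; α₂ = α₁·K2/[H⁺] = 5.357×10^-5
α₁ + 2α₂ = 0.5001
DIC = CA / (α₁ + 2α₂) = 0.226 / 0.5001 = 0.452 mmol/L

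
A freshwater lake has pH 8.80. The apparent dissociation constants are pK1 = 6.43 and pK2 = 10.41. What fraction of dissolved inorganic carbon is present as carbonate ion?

α₂ = 0.0239

α₂ = 1 / (1 + [H⁺]/K2 + [H⁺]²/(K1K2)) = 1 / (1 + 10^+1.61 + 10^-0.76)
   = 1 / (1 + 40.738 + 0.17378) = 1/41.912 = 0.02386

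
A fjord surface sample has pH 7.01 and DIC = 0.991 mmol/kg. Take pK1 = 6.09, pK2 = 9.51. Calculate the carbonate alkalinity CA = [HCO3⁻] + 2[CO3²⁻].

CA = [HCO3⁻] + 2[CO3²⁻] = (α₁ + 2α₂)·DIC
At pH 7.01: [H⁺]/K1 = 10^-0.92 = 0.12023, K2/[H⁺] = 10^-2.50 = 0.0031623
α₁ = 1/(1 + 0.12023 + 0.0031623) = 1/1.1234 = 0.8902; α₂ = α₁·K2/[H⁺] = 0.002815
α₁ + 2α₂ = 0.8958
CA = 0.8958 × 0.991 = 0.888 mmol/kg

CA = 0.888 mmol/kg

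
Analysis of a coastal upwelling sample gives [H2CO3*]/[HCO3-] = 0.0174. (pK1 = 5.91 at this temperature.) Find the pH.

From K1 = [H⁺][HCO3-]/[H2CO3*]:  pH = pK1 − log₁₀([H2CO3*]/[HCO3-])
log₁₀(0.0174) = -1.759
pH = 5.91 − (-1.759) = 7.67

pH = 7.67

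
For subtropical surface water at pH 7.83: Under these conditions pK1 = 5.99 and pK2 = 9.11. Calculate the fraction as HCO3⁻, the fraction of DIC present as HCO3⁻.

α₁ = 1 / (1 + [H⁺]/K1 + K2/[H⁺]) = 1 / (1 + 10^-1.84 + 10^-1.28)
   = 1 / (1 + 0.014454 + 0.052481) = 1/1.0669 = 0.9373

α₁ = 0.937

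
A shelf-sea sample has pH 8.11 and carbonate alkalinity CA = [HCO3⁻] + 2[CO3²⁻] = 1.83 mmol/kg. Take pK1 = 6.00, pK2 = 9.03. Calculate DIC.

DIC = 1.66 mmol/kg

CA = [HCO3⁻] + 2[CO3²⁻] = (α₁ + 2α₂)·DIC
At pH 8.11: [H⁺]/K1 = 10^-2.11 = 0.0077625, K2/[H⁺] = 10^-0.92 = 0.12023
α₁ = 1/(1 + 0.0077625 + 0.12023) = 1/1.1280 = 0.8865; α₂ = α₁·K2/[H⁺] = 0.1066
α₁ + 2α₂ = 1.0997
DIC = CA / (α₁ + 2α₂) = 1.83 / 1.0997 = 1.66 mmol/kg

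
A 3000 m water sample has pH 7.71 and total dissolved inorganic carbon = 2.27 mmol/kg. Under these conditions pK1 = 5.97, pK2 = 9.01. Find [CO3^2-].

[CO3²⁻] = 0.106 mmol/kg

α₂ = 1 / (1 + [H⁺]/K2 + [H⁺]²/(K1K2)) = 1 / (1 + 10^+1.30 + 10^-0.44)
   = 1 / (1 + 19.953 + 0.36308) = 1/21.316 = 0.04691
[CO3²⁻] = α₂ × DIC = 0.04691 × 2.27 = 0.106 mmol/kg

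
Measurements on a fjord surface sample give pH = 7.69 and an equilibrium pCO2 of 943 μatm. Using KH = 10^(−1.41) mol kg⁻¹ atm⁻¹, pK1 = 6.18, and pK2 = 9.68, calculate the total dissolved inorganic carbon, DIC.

DIC = 1.24 mmol/kg

[CO2*] = KH · pCO2 = 10^(−1.41) × 943×10^-6 = 3.669×10^-5 mol/kg
α₀ = 1/(1 + K1/[H⁺] + K1K2/[H⁺]²) = 1/(1 + 10^+1.51 + 10^-0.48) = 0.02968
DIC = [CO2*]/α₀ = 3.669×10^-5 / 0.02968 = 1.24 mmol/kg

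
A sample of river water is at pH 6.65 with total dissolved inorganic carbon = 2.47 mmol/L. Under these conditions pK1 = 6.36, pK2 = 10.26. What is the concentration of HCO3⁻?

[HCO3⁻] = 1.63 mmol/L

α₁ = 1 / (1 + [H⁺]/K1 + K2/[H⁺]) = 1 / (1 + 10^-0.29 + 10^-3.61)
   = 1 / (1 + 0.51286 + 0.00024547) = 1/1.5131 = 0.6609
[HCO3⁻] = α₁ × DIC = 0.6609 × 2.47 = 1.63 mmol/L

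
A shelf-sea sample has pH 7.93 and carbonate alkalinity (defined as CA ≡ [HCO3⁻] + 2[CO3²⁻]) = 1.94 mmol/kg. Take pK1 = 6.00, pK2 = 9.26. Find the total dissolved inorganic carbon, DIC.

CA = [HCO3⁻] + 2[CO3²⁻] = (α₁ + 2α₂)·DIC
At pH 7.93: [H⁺]/K1 = 10^-1.93 = 0.011749, K2/[H⁺] = 10^-1.33 = 0.046774
α₁ = 1/(1 + 0.011749 + 0.046774) = 1/1.0585 = 0.9447; α₂ = α₁·K2/[H⁺] = 0.04419
α₁ + 2α₂ = 1.0331
DIC = CA / (α₁ + 2α₂) = 1.94 / 1.0331 = 1.88 mmol/kg

DIC = 1.88 mmol/kg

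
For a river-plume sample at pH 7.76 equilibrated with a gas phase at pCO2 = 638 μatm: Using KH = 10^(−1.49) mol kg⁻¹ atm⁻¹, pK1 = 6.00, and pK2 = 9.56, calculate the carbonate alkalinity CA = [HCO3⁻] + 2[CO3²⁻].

[CO2*] = KH · pCO2 = 10^(−1.49) × 638×10^-6 = 2.065×10^-5 mol/kg
α₀ = 1/(1 + K1/[H⁺] + K1K2/[H⁺]²) = 1/(1 + 10^+1.76 + 10^-0.04) = 0.01682
DIC = [CO2*]/α₀ = 2.065×10^-5 / 0.01682 = 1.227 mmol/kg
CA = (α₁ + 2α₂)·DIC = (0.9678 + 2×0.01534) × 1.227 = 1.23 mmol/kg

CA = 1.23 mmol/kg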